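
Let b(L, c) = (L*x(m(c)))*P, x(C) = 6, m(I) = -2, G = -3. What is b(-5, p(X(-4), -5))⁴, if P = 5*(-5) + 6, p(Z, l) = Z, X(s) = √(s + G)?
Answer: 105560010000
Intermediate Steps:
X(s) = √(-3 + s) (X(s) = √(s - 3) = √(-3 + s))
P = -19 (P = -25 + 6 = -19)
b(L, c) = -114*L (b(L, c) = (L*6)*(-19) = (6*L)*(-19) = -114*L)
b(-5, p(X(-4), -5))⁴ = (-114*(-5))⁴ = 570⁴ = 105560010000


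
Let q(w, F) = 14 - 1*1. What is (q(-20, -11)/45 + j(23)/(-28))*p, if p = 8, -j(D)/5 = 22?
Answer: 10628/315 ≈ 33.740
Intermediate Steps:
j(D) = -110 (j(D) = -5*22 = -110)
q(w, F) = 13 (q(w, F) = 14 - 1 = 13)
(q(-20, -11)/45 + j(23)/(-28))*p = (13/45 - 110/(-28))*8 = (13*(1/45) - 110*(-1/28))*8 = (13/45 + 55/14)*8 = (2657/630)*8 = 10628/315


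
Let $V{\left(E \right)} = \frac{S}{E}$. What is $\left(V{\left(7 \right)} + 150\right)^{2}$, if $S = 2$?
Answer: $\frac{1106704}{49} \approx 22586.0$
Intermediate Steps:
$V{\left(E \right)} = \frac{2}{E}$
$\left(V{\left(7 \right)} + 150\right)^{2} = \left(\frac{2}{7} + 150\right)^{2} = \left(\frac{1052}{7}\right)^{2} = \frac{1106704}{49}$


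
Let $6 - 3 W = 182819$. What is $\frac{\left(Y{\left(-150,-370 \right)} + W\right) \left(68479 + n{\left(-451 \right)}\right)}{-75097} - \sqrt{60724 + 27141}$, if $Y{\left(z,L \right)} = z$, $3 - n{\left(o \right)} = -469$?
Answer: $\frac{12636167113}{225291} - \sqrt{87865} \approx 55792.0$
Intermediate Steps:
$W = - \frac{182813}{3}$ ($W = 2 - \frac{182819}{3} = - \frac{182813}{3} \approx -60938.0$)
$n{\left(o \right)} = 472$ ($n{\left(o \right)} = 3 - -469 = 3 + 469 = 472$)
$\frac{\left(Y{\left(-150,-370 \right)} + W\right) \left(68479 + n{\left(-451 \right)}\right)}{-75097} - \sqrt{60724 + 27141} = \frac{\left(-150 - \frac{182813}{3}\right) \left(68479 + 472\right)}{-75097} - \sqrt{60724 + 27141} = \left(- \frac{183263}{3}\right) 68951 \left(- \frac{1}{75097}\right) - \sqrt{87865} = \left(- \frac{12636167113}{3}\right) \left(- \frac{1}{75097}\right) - \sqrt{87865} = \frac{12636167113}{225291} - \sqrt{87865}$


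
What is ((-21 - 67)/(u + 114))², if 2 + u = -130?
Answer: 1936/81 ≈ 23.901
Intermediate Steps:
u = -132 (u = -2 - 130 = -132)
((-21 - 67)/(u + 114))² = ((-21 - 67)/(-132 + 114))² = (-88/(-18))² = (-88*(-1/18))² = (44/9)² = 1936/81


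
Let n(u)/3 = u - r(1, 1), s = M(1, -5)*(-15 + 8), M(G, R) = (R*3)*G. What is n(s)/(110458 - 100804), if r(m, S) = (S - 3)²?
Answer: 101/3218 ≈ 0.031386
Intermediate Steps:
r(m, S) = (-3 + S)²
M(G, R) = 3*G*R (M(G, R) = (3*R)*G = 3*G*R)
s = 105 (s = (3*1*(-5))*(-15 + 8) = -15*(-7) = 105)
n(u) = -12 + 3*u (n(u) = 3*(u - (-3 + 1)²) = 3*(u - 1*(-2)²) = 3*(u - 1*4) = 3*(u - 4) = 3*(-4 + u) = -12 + 3*u)
n(s)/(110458 - 100804) = (-12 + 3*105)/(110458 - 100804) = (-12 + 315)/9654 = 303*(1/9654) = 101/3218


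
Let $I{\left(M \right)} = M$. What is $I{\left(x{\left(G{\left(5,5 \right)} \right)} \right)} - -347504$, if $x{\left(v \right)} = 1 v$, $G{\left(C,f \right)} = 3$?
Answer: $347507$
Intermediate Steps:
$x{\left(v \right)} = v$
$I{\left(x{\left(G{\left(5,5 \right)} \right)} \right)} - -347504 = 3 - -347504 = 3 + 347504 = 347507$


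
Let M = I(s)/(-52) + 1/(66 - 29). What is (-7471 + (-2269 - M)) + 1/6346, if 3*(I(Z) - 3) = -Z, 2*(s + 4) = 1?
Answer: -356765600059/36629112 ≈ -9740.0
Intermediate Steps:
s = -7/2 (s = -4 + (1/2)*1 = -4 + 1/2 = -7/2 ≈ -3.5000)
I(Z) = 3 - Z/3 (I(Z) = 3 + (-Z)/3 = 3 - Z/3)
M = -613/11544 (M = (3 - 1/3*(-7/2))/(-52) + 1/(66 - 29) = (3 + 7/6)*(-1/52) + 1/37 = (25/6)*(-1/52) + 1/37 = -25/312 + 1/37 = -613/11544 ≈ -0.053101)
(-7471 + (-2269 - M)) + 1/6346 = (-7471 + (-2269 - 1*(-613/11544))) + 1/6346 = (-7471 + (-2269 + 613/11544)) + 1/6346 = (-7471 - 26192723/11544) + 1/6346 = -112437947/11544 + 1/6346 = -356765600059/36629112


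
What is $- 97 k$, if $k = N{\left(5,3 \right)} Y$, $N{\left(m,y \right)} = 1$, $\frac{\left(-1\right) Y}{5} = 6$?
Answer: $2910$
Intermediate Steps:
$Y = -30$ ($Y = \left(-5\right) 6 = -30$)
$k = -30$ ($k = 1 \left(-30\right) = -30$)
$- 97 k = \left(-97\right) \left(-30\right) = 2910$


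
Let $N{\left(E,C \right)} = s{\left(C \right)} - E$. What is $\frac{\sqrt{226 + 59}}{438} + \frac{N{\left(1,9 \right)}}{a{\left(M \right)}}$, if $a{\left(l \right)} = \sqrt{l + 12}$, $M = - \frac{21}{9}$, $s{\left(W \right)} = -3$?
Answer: $- \frac{4 \sqrt{87}}{29} + \frac{\sqrt{285}}{438} \approx -1.248$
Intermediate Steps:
$N{\left(E,C \right)} = -3 - E$
$M = - \frac{7}{3}$ ($M = \left(-21\right) \frac{1}{9} = - \frac{7}{3} \approx -2.3333$)
$a{\left(l \right)} = \sqrt{12 + l}$
$\frac{\sqrt{226 + 59}}{438} + \frac{N{\left(1,9 \right)}}{a{\left(M \right)}} = \frac{\sqrt{226 + 59}}{438} + \frac{-3 - 1}{\sqrt{12 - \frac{7}{3}}} = \sqrt{285} \cdot \frac{1}{438} + \frac{-3 - 1}{\sqrt{\frac{29}{3}}} = \frac{\sqrt{285}}{438} - \frac{4}{\frac{1}{3} \sqrt{87}} = \frac{\sqrt{285}}{438} - 4 \frac{\sqrt{87}}{29} = \frac{\sqrt{285}}{438} - \frac{4 \sqrt{87}}{29} = - \frac{4 \sqrt{87}}{29} + \frac{\sqrt{285}}{438}$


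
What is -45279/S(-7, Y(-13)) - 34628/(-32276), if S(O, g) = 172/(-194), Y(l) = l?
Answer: 824193043/16138 ≈ 51072.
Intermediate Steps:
S(O, g) = -86/97 (S(O, g) = 172*(-1/194) = -86/97)
-45279/S(-7, Y(-13)) - 34628/(-32276) = -45279/(-86/97) - 34628/(-32276) = -45279*(-97/86) - 34628*(-1/32276) = 102141/2 + 8657/8069 = 824193043/16138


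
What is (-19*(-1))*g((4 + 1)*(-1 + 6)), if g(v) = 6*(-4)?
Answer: -456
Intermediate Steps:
g(v) = -24
(-19*(-1))*g((4 + 1)*(-1 + 6)) = -19*(-1)*(-24) = 19*(-24) = -456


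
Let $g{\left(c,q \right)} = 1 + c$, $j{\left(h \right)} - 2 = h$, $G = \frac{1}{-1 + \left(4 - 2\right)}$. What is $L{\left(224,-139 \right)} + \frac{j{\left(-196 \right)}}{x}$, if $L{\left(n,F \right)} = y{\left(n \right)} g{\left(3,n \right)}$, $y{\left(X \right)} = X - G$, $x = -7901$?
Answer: $\frac{7047886}{7901} \approx 892.02$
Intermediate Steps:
$G = 1$ ($G = \frac{1}{-1 + \left(4 - 2\right)} = \frac{1}{-1 + 2} = 1^{-1} = 1$)
$j{\left(h \right)} = 2 + h$
$y{\left(X \right)} = -1 + X$ ($y{\left(X \right)} = X - 1 = -1 + X$)
$L{\left(n,F \right)} = -4 + 4 n$ ($L{\left(n,F \right)} = \left(-1 + n\right) \left(1 + 3\right) = \left(-1 + n\right) 4 = -4 + 4 n$)
$L{\left(224,-139 \right)} + \frac{j{\left(-196 \right)}}{x} = \left(-4 + 4 \cdot 224\right) + \frac{2 - 196}{-7901} = \left(-4 + 896\right) - - \frac{194}{7901} = 892 + \frac{194}{7901} = \frac{7047886}{7901}$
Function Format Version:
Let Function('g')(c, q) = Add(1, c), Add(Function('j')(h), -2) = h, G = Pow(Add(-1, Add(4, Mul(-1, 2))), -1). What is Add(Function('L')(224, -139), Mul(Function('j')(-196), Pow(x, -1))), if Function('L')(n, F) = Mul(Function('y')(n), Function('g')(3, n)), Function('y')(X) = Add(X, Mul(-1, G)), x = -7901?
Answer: Rational(7047886, 7901) ≈ 892.02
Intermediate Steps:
G = 1 (G = Pow(Add(-1, Add(4, -2)), -1) = Pow(Add(-1, 2), -1) = Pow(1, -1) = 1)
Function('j')(h) = Add(2, h)
Function('y')(X) = Add(-1, X) (Function('y')(X) = Add(X, Mul(-1, 1)) = Add(X, -1) = Add(-1, X))
Function('L')(n, F) = Add(-4, Mul(4, n)) (Function('L')(n, F) = Mul(Add(-1, n), Add(1, 3)) = Mul(Add(-1, n), 4) = Add(-4, Mul(4, n)))
Add(Function('L')(224, -139), Mul(Function('j')(-196), Pow(x, -1))) = Add(Add(-4, Mul(4, 224)), Mul(Add(2, -196), Pow(-7901, -1))) = Add(Add(-4, 896), Mul(-194, Rational(-1, 7901))) = Add(892, Rational(194, 7901)) = Rational(7047886, 7901)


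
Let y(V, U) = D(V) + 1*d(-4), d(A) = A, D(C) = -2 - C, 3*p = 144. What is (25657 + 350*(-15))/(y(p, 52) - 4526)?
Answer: -20407/4580 ≈ -4.4557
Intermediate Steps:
p = 48 (p = (1/3)*144 = 48)
y(V, U) = -6 - V (y(V, U) = (-2 - V) + 1*(-4) = (-2 - V) - 4 = -6 - V)
(25657 + 350*(-15))/(y(p, 52) - 4526) = (25657 + 350*(-15))/((-6 - 1*48) - 4526) = (25657 - 5250)/((-6 - 48) - 4526) = 20407/(-54 - 4526) = 20407/(-4580) = 20407*(-1/4580) = -20407/4580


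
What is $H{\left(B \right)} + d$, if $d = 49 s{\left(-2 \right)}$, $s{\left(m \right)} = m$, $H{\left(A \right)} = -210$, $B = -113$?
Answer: $-308$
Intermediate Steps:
$d = -98$ ($d = 49 \left(-2\right) = -98$)
$H{\left(B \right)} + d = -210 - 98 = -308$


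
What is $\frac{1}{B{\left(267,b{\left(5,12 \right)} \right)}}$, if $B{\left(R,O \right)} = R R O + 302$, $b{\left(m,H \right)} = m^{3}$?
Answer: $\frac{1}{8911427} \approx 1.1222 \cdot 10^{-7}$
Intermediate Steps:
$B{\left(R,O \right)} = 302 + O R^{2}$ ($B{\left(R,O \right)} = R^{2} O + 302 = O R^{2} + 302 = 302 + O R^{2}$)
$\frac{1}{B{\left(267,b{\left(5,12 \right)} \right)}} = \frac{1}{302 + 5^{3} \cdot 267^{2}} = \frac{1}{302 + 125 \cdot 71289} = \frac{1}{302 + 8911125} = \frac{1}{8911427}$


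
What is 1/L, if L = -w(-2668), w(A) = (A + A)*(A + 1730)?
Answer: -1/5005168 ≈ -1.9979e-7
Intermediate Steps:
w(A) = 2*A*(1730 + A) (w(A) = (2*A)*(1730 + A) = 2*A*(1730 + A))
L = -5005168 (L = -2*(-2668)*(1730 - 2668) = -2*(-2668)*(-938) = -1*5005168 = -5005168)
1/L = 1/(-5005168) = -1/5005168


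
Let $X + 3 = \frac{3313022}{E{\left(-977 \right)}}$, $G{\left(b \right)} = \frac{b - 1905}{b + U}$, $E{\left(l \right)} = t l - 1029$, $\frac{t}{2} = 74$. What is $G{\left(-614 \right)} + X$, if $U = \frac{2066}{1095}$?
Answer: $- \frac{2111742797183}{97607195000} \approx -21.635$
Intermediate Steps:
$t = 148$ ($t = 2 \cdot 74 = 148$)
$E{\left(l \right)} = -1029 + 148 l$ ($E{\left(l \right)} = 148 l - 1029 = -1029 + 148 l$)
$U = \frac{2066}{1095}$ ($U = 2066 \cdot \frac{1}{1095} = \frac{2066}{1095} \approx 1.8868$)
$G{\left(b \right)} = \frac{-1905 + b}{\frac{2066}{1095} + b}$ ($G{\left(b \right)} = \frac{b - 1905}{b + \frac{2066}{1095}} = \frac{-1905 + b}{\frac{2066}{1095} + b}$)
$X = - \frac{3749897}{145625}$ ($X = -3 + \frac{3313022}{-1029 + 148 \left(-977\right)} = -3 + \frac{3313022}{-1029 - 144596} = -3 + \frac{3313022}{-145625} = -3 + 3313022 \left(- \frac{1}{145625}\right) = -3 - \frac{3313022}{145625} = - \frac{3749897}{145625} \approx -25.75$)
$G{\left(-614 \right)} + X = \frac{1095 \left(-1905 - 614\right)}{2066 + 1095 \left(-614\right)} - \frac{3749897}{145625} = 1095 \frac{1}{2066 - 672330} \left(-2519\right) - \frac{3749897}{145625} = 1095 \frac{1}{-670264} \left(-2519\right) - \frac{3749897}{145625} = 1095 \left(- \frac{1}{670264}\right) \left(-2519\right) - \frac{3749897}{145625} = \frac{2758305}{670264} - \frac{3749897}{145625} = - \frac{2111742797183}{97607195000}$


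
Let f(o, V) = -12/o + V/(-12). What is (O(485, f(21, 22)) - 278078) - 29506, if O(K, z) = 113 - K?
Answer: -307956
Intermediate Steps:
f(o, V) = -12/o - V/12 (f(o, V) = -12/o + V*(-1/12) = -12/o - V/12)
(O(485, f(21, 22)) - 278078) - 29506 = ((113 - 1*485) - 278078) - 29506 = ((113 - 485) - 278078) - 29506 = (-372 - 278078) - 29506 = -278450 - 29506 = -307956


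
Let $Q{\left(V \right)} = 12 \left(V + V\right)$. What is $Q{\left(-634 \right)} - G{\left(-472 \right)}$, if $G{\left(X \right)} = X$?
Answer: $-14744$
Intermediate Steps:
$Q{\left(V \right)} = 24 V$ ($Q{\left(V \right)} = 12 \cdot 2 V = 24 V$)
$Q{\left(-634 \right)} - G{\left(-472 \right)} = 24 \left(-634\right) - -472 = -15216 + 472 = -14744$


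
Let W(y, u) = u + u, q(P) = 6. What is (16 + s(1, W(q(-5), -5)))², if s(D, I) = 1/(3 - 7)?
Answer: 3969/16 ≈ 248.06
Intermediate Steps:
W(y, u) = 2*u
s(D, I) = -¼ (s(D, I) = 1/(-4) = -¼)
(16 + s(1, W(q(-5), -5)))² = (16 - ¼)² = (63/4)² = 3969/16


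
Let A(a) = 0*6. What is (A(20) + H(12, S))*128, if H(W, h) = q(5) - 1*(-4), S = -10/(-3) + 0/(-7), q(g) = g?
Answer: 1152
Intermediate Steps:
A(a) = 0
S = 10/3 (S = -10*(-⅓) + 0*(-⅐) = 10/3 + 0 = 10/3 ≈ 3.3333)
H(W, h) = 9 (H(W, h) = 5 - 1*(-4) = 5 + 4 = 9)
(A(20) + H(12, S))*128 = (0 + 9)*128 = 9*128 = 1152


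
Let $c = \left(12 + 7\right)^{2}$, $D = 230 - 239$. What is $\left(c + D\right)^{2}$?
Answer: $123904$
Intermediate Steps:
$D = -9$ ($D = 230 - 239 = -9$)
$c = 361$ ($c = 19^{2} = 361$)
$\left(c + D\right)^{2} = \left(361 - 9\right)^{2} = 352^{2} = 123904$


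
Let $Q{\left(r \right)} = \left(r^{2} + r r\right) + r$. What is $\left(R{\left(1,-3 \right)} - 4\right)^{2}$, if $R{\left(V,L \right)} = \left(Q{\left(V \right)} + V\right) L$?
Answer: $256$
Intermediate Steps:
$Q{\left(r \right)} = r + 2 r^{2}$ ($Q{\left(r \right)} = \left(r^{2} + r^{2}\right) + r = 2 r^{2} + r = r + 2 r^{2}$)
$R{\left(V,L \right)} = L \left(V + V \left(1 + 2 V\right)\right)$ ($R{\left(V,L \right)} = \left(V \left(1 + 2 V\right) + V\right) L = \left(V + V \left(1 + 2 V\right)\right) L = L \left(V + V \left(1 + 2 V\right)\right)$)
$\left(R{\left(1,-3 \right)} - 4\right)^{2} = \left(2 \left(-3\right) 1 \left(1 + 1\right) - 4\right)^{2} = \left(2 \left(-3\right) 1 \cdot 2 - 4\right)^{2} = \left(-12 - 4\right)^{2} = \left(-16\right)^{2} = 256$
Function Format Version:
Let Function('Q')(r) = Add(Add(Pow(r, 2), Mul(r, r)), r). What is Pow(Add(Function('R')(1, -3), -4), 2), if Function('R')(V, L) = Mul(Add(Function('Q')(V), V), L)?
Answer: 256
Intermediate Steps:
Function('Q')(r) = Add(r, Mul(2, Pow(r, 2))) (Function('Q')(r) = Add(Add(Pow(r, 2), Pow(r, 2)), r) = Add(Mul(2, Pow(r, 2)), r) = Add(r, Mul(2, Pow(r, 2))))
Function('R')(V, L) = Mul(L, Add(V, Mul(V, Add(1, Mul(2, V))))) (Function('R')(V, L) = Mul(Add(Mul(V, Add(1, Mul(2, V))), V), L) = Mul(Add(V, Mul(V, Add(1, Mul(2, V)))), L) = Mul(L, Add(V, Mul(V, Add(1, Mul(2, V))))))
Pow(Add(Function('R')(1, -3), -4), 2) = Pow(Add(Mul(2, -3, 1, Add(1, 1)), -4), 2) = Pow(Add(Mul(2, -3, 1, 2), -4), 2) = Pow(Add(-12, -4), 2) = Pow(-16, 2) = 256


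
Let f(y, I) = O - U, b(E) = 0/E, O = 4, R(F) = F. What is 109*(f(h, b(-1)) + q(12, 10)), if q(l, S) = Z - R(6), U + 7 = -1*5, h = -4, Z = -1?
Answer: 981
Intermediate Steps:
b(E) = 0
U = -12 (U = -7 - 1*5 = -7 - 5 = -12)
q(l, S) = -7 (q(l, S) = -1 - 1*6 = -1 - 6 = -7)
f(y, I) = 16 (f(y, I) = 4 - 1*(-12) = 4 + 12 = 16)
109*(f(h, b(-1)) + q(12, 10)) = 109*(16 - 7) = 109*9 = 981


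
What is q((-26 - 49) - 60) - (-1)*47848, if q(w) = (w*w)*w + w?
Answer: -2412662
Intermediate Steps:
q(w) = w + w³ (q(w) = w²*w + w = w³ + w = w + w³)
q((-26 - 49) - 60) - (-1)*47848 = (((-26 - 49) - 60) + ((-26 - 49) - 60)³) - (-1)*47848 = ((-75 - 60) + (-75 - 60)³) - 1*(-47848) = (-135 + (-135)³) + 47848 = (-135 - 2460375) + 47848 = -2460510 + 47848 = -2412662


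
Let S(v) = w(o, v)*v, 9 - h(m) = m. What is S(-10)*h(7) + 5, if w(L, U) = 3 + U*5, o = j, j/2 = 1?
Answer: 945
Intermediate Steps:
j = 2 (j = 2*1 = 2)
o = 2
w(L, U) = 3 + 5*U
h(m) = 9 - m
S(v) = v*(3 + 5*v) (S(v) = (3 + 5*v)*v = v*(3 + 5*v))
S(-10)*h(7) + 5 = (-10*(3 + 5*(-10)))*(9 - 1*7) + 5 = (-10*(3 - 50))*(9 - 7) + 5 = -10*(-47)*2 + 5 = 470*2 + 5 = 940 + 5 = 945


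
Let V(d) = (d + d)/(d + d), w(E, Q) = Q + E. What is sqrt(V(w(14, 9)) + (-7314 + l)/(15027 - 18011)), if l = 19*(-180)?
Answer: 19*sqrt(7087)/746 ≈ 2.1441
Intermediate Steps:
w(E, Q) = E + Q
V(d) = 1 (V(d) = (2*d)/((2*d)) = (2*d)*(1/(2*d)) = 1)
l = -3420
sqrt(V(w(14, 9)) + (-7314 + l)/(15027 - 18011)) = sqrt(1 + (-7314 - 3420)/(15027 - 18011)) = sqrt(1 - 10734/(-2984)) = sqrt(1 - 10734*(-1/2984)) = sqrt(1 + 5367/1492) = sqrt(6859/1492) = 19*sqrt(7087)/746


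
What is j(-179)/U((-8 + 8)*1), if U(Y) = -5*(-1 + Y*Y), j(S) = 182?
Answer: 182/5 ≈ 36.400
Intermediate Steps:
U(Y) = 5 - 5*Y² (U(Y) = -5*(-1 + Y²) = 5 - 5*Y²)
j(-179)/U((-8 + 8)*1) = 182/(5 - 5*(-8 + 8)²) = 182/(5 - 5*(0*1)²) = 182/(5 - 5*0²) = 182/(5 - 5*0) = 182/(5 + 0) = 182/5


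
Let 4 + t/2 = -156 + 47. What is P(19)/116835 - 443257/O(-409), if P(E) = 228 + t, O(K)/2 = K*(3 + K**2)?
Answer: 52061608219/15987504182520 ≈ 0.0032564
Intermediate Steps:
t = -226 (t = -8 + 2*(-156 + 47) = -8 + 2*(-109) = -8 - 218 = -226)
O(K) = 2*K*(3 + K**2) (O(K) = 2*(K*(3 + K**2)) = 2*K*(3 + K**2))
P(E) = 2 (P(E) = 228 - 226 = 2)
P(19)/116835 - 443257/O(-409) = 2/116835 - 443257*(-1/(818*(3 + (-409)**2))) = 2*(1/116835) - 443257*(-1/(818*(3 + 167281))) = 2/116835 - 443257/(2*(-409)*167284) = 2/116835 - 443257/(-136838312) = 2/116835 - 443257*(-1/136838312) = 2/116835 + 443257/136838312 = 52061608219/15987504182520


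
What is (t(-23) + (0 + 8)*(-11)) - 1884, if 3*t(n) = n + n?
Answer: -5962/3 ≈ -1987.3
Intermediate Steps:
t(n) = 2*n/3 (t(n) = (n + n)/3 = (2*n)/3 = 2*n/3)
(t(-23) + (0 + 8)*(-11)) - 1884 = ((⅔)*(-23) + (0 + 8)*(-11)) - 1884 = (-46/3 + 8*(-11)) - 1884 = (-46/3 - 88) - 1884 = -310/3 - 1884 = -5962/3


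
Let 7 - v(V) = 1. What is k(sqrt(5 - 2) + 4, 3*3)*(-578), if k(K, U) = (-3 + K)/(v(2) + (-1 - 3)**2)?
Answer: -289/11 - 289*sqrt(3)/11 ≈ -71.778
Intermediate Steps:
v(V) = 6 (v(V) = 7 - 1*1 = 7 - 1 = 6)
k(K, U) = -3/22 + K/22 (k(K, U) = (-3 + K)/(6 + (-1 - 3)**2) = (-3 + K)/(6 + (-4)**2) = (-3 + K)/(6 + 16) = (-3 + K)/22 = (-3 + K)*(1/22) = -3/22 + K/22)
k(sqrt(5 - 2) + 4, 3*3)*(-578) = (-3/22 + (sqrt(5 - 2) + 4)/22)*(-578) = (-3/22 + (sqrt(3) + 4)/22)*(-578) = (-3/22 + (4 + sqrt(3))/22)*(-578) = (-3/22 + (2/11 + sqrt(3)/22))*(-578) = (1/22 + sqrt(3)/22)*(-578) = -289/11 - 289*sqrt(3)/11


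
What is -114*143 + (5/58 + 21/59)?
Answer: -55783931/3422 ≈ -16302.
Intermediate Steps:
-114*143 + (5/58 + 21/59) = -16302 + (5*(1/58) + 21*(1/59)) = -16302 + (5/58 + 21/59) = -16302 + 1513/3422 = -55783931/3422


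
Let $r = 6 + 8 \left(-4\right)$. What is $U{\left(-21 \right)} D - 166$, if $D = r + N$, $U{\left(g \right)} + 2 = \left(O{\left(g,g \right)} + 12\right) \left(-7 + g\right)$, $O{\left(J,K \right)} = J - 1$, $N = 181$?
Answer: $42924$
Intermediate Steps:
$O{\left(J,K \right)} = -1 + J$ ($O{\left(J,K \right)} = J - 1 = -1 + J$)
$U{\left(g \right)} = -2 + \left(-7 + g\right) \left(11 + g\right)$ ($U{\left(g \right)} = -2 + \left(\left(-1 + g\right) + 12\right) \left(-7 + g\right) = -2 + \left(11 + g\right) \left(-7 + g\right) = -2 + \left(-7 + g\right) \left(11 + g\right)$)
$r = -26$ ($r = 6 - 32 = -26$)
$D = 155$ ($D = -26 + 181 = 155$)
$U{\left(-21 \right)} D - 166 = \left(-79 + \left(-21\right)^{2} + 4 \left(-21\right)\right) 155 - 166 = \left(-79 + 441 - 84\right) 155 - 166 = 278 \cdot 155 - 166 = 43090 - 166 = 42924$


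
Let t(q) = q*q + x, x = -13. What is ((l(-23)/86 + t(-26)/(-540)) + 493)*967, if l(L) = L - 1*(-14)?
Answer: 3679925269/7740 ≈ 4.7544e+5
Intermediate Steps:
t(q) = -13 + q**2 (t(q) = q*q - 13 = q**2 - 13 = -13 + q**2)
l(L) = 14 + L (l(L) = L + 14 = 14 + L)
((l(-23)/86 + t(-26)/(-540)) + 493)*967 = (((14 - 23)/86 + (-13 + (-26)**2)/(-540)) + 493)*967 = ((-9*1/86 + (-13 + 676)*(-1/540)) + 493)*967 = ((-9/86 + 663*(-1/540)) + 493)*967 = ((-9/86 - 221/180) + 493)*967 = (-10313/7740 + 493)*967 = (3805507/7740)*967 = 3679925269/7740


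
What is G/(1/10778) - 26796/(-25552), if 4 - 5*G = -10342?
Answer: 712320726439/31940 ≈ 2.2302e+7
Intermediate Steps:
G = 10346/5 (G = ⅘ - ⅕*(-10342) = ⅘ + 10342/5 = 10346/5 ≈ 2069.2)
G/(1/10778) - 26796/(-25552) = 10346/(5*(1/10778)) - 26796/(-25552) = 10346/(5*(1/10778)) - 26796*(-1/25552) = (10346/5)*10778 + 6699/6388 = 111509188/5 + 6699/6388 = 712320726439/31940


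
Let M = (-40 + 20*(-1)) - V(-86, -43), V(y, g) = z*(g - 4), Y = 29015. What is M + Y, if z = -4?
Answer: 28767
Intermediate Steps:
V(y, g) = 16 - 4*g (V(y, g) = -4*(g - 4) = -4*(-4 + g) = 16 - 4*g)
M = -248 (M = (-40 + 20*(-1)) - (16 - 4*(-43)) = (-40 - 20) - (16 + 172) = -60 - 1*188 = -60 - 188 = -248)
M + Y = -248 + 29015 = 28767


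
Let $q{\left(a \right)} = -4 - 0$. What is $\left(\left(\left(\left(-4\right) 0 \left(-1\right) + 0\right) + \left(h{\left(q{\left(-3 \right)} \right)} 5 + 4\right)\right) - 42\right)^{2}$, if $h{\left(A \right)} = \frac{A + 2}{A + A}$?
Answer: $\frac{21609}{16} \approx 1350.6$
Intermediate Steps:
$q{\left(a \right)} = -4$ ($q{\left(a \right)} = -4 + 0 = -4$)
$h{\left(A \right)} = \frac{2 + A}{2 A}$
$\left(\left(\left(\left(-4\right) 0 \left(-1\right) + 0\right) + \left(h{\left(q{\left(-3 \right)} \right)} 5 + 4\right)\right) - 42\right)^{2} = \left(\left(\left(\left(-4\right) 0 \left(-1\right) + 0\right) + \left(\frac{2 - 4}{2 \left(-4\right)} 5 + 4\right)\right) - 42\right)^{2} = \left(\left(\left(0 \left(-1\right) + 0\right) + \left(\frac{1}{2} \left(- \frac{1}{4}\right) \left(-2\right) 5 + 4\right)\right) - 42\right)^{2} = \left(\left(\left(0 + 0\right) + \left(\frac{1}{4} \cdot 5 + 4\right)\right) - 42\right)^{2} = \left(\left(0 + \left(\frac{5}{4} + 4\right)\right) - 42\right)^{2} = \left(\left(0 + \frac{21}{4}\right) - 42\right)^{2} = \left(\frac{21}{4} - 42\right)^{2} = \left(- \frac{147}{4}\right)^{2} = \frac{21609}{16}$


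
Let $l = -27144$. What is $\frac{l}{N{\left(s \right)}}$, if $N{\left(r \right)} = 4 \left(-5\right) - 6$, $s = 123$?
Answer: $1044$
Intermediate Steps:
$N{\left(r \right)} = -26$ ($N{\left(r \right)} = -20 - 6 = -26$)
$\frac{l}{N{\left(s \right)}} = - \frac{27144}{-26} = \left(-27144\right) \left(- \frac{1}{26}\right) = 1044$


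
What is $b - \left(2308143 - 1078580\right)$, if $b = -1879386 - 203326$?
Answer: $-3312275$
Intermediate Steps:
$b = -2082712$ ($b = -1879386 - 203326 = -2082712$)
$b - \left(2308143 - 1078580\right) = -2082712 - \left(2308143 - 1078580\right) = -2082712 - 1229563 = -3312275$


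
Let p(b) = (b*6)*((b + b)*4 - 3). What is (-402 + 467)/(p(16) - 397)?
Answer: 65/11603 ≈ 0.0056020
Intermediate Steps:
p(b) = 6*b*(-3 + 8*b) (p(b) = (6*b)*((2*b)*4 - 3) = (6*b)*(8*b - 3) = (6*b)*(-3 + 8*b) = 6*b*(-3 + 8*b))
(-402 + 467)/(p(16) - 397) = (-402 + 467)/(6*16*(-3 + 8*16) - 397) = 65/(6*16*(-3 + 128) - 397) = 65/(6*16*125 - 397) = 65/(12000 - 397) = 65/11603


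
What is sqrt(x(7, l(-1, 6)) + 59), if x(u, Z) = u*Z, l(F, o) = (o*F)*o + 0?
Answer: I*sqrt(193) ≈ 13.892*I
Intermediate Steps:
l(F, o) = F*o**2 (l(F, o) = (F*o)*o + 0 = F*o**2 + 0 = F*o**2)
x(u, Z) = Z*u
sqrt(x(7, l(-1, 6)) + 59) = sqrt(-1*6**2*7 + 59) = sqrt(-1*36*7 + 59) = sqrt(-36*7 + 59) = sqrt(-252 + 59) = sqrt(-193) = I*sqrt(193)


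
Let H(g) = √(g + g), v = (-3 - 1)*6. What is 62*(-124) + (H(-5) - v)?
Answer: -7664 + I*√10 ≈ -7664.0 + 3.1623*I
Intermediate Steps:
v = -24 (v = -4*6 = -24)
H(g) = √2*√g (H(g) = √(2*g) = √2*√g)
62*(-124) + (H(-5) - v) = 62*(-124) + (√2*√(-5) - 1*(-24)) = -7688 + (√2*(I*√5) + 24) = -7688 + (I*√10 + 24) = -7688 + (24 + I*√10) = -7664 + I*√10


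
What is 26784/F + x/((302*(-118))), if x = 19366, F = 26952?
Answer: 9010879/20009614 ≈ 0.45033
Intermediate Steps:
26784/F + x/((302*(-118))) = 26784/26952 + 19366/((302*(-118))) = 26784*(1/26952) + 19366/(-35636) = 1116/1123 + 19366*(-1/35636) = 1116/1123 - 9683/17818 = 9010879/20009614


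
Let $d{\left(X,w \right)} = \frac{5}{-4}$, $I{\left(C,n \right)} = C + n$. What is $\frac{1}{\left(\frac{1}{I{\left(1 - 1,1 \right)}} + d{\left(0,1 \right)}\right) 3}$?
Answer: $- \frac{4}{3} \approx -1.3333$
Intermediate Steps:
$d{\left(X,w \right)} = - \frac{5}{4}$ ($d{\left(X,w \right)} = 5 \left(- \frac{1}{4}\right) = - \frac{5}{4}$)
$\frac{1}{\left(\frac{1}{I{\left(1 - 1,1 \right)}} + d{\left(0,1 \right)}\right) 3} = \frac{1}{\left(\frac{1}{\left(1 - 1\right) + 1} - \frac{5}{4}\right) 3} = \frac{1}{\left(\frac{1}{0 + 1} - \frac{5}{4}\right) 3} = \frac{1}{\left(1^{-1} - \frac{5}{4}\right) 3} = \frac{1}{\left(1 - \frac{5}{4}\right) 3} = \frac{1}{\left(- \frac{1}{4}\right) 3} = \frac{1}{- \frac{3}{4}} = - \frac{4}{3}$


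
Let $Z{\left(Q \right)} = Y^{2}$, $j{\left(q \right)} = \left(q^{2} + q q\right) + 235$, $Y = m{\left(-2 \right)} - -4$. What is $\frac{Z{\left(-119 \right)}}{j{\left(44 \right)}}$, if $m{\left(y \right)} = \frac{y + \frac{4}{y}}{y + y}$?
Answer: $\frac{25}{4107} \approx 0.0060872$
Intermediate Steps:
$m{\left(y \right)} = \frac{y + \frac{4}{y}}{2 y}$
$Y = 5$ ($Y = \left(\frac{1}{2} + \frac{2}{4}\right) - -4 = \left(\frac{1}{2} + 2 \cdot \frac{1}{4}\right) + 4 = \left(\frac{1}{2} + \frac{1}{2}\right) + 4 = 1 + 4 = 5$)
$j{\left(q \right)} = 235 + 2 q^{2}$ ($j{\left(q \right)} = \left(q^{2} + q^{2}\right) + 235 = 2 q^{2} + 235 = 235 + 2 q^{2}$)
$Z{\left(Q \right)} = 25$ ($Z{\left(Q \right)} = 5^{2} = 25$)
$\frac{Z{\left(-119 \right)}}{j{\left(44 \right)}} = \frac{25}{235 + 2 \cdot 44^{2}} = \frac{25}{235 + 2 \cdot 1936} = \frac{25}{235 + 3872} = \frac{25}{4107}$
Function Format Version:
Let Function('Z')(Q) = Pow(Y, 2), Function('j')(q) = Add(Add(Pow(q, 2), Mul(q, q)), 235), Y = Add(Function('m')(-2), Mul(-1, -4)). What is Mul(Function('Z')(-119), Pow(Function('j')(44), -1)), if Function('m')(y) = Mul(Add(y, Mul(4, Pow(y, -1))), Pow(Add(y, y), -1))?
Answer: Rational(25, 4107) ≈ 0.0060872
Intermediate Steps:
Function('m')(y) = Mul(Rational(1, 2), Pow(y, -1), Add(y, Mul(4, Pow(y, -1)))) (Function('m')(y) = Mul(Add(y, Mul(4, Pow(y, -1))), Pow(Mul(2, y), -1)) = Mul(Add(y, Mul(4, Pow(y, -1))), Mul(Rational(1, 2), Pow(y, -1))) = Mul(Rational(1, 2), Pow(y, -1), Add(y, Mul(4, Pow(y, -1)))))
Y = 5 (Y = Add(Add(Rational(1, 2), Mul(2, Pow(-2, -2))), Mul(-1, -4)) = Add(Add(Rational(1, 2), Mul(2, Rational(1, 4))), 4) = Add(Add(Rational(1, 2), Rational(1, 2)), 4) = Add(1, 4) = 5)
Function('j')(q) = Add(235, Mul(2, Pow(q, 2))) (Function('j')(q) = Add(Add(Pow(q, 2), Pow(q, 2)), 235) = Add(Mul(2, Pow(q, 2)), 235) = Add(235, Mul(2, Pow(q, 2))))
Function('Z')(Q) = 25 (Function('Z')(Q) = Pow(5, 2) = 25)
Mul(Function('Z')(-119), Pow(Function('j')(44), -1)) = Mul(25, Pow(Add(235, Mul(2, Pow(44, 2))), -1)) = Mul(25, Pow(Add(235, Mul(2, 1936)), -1)) = Mul(25, Pow(Add(235, 3872), -1)) = Mul(25, Pow(4107, -1)) = Mul(25, Rational(1, 4107)) = Rational(25, 4107)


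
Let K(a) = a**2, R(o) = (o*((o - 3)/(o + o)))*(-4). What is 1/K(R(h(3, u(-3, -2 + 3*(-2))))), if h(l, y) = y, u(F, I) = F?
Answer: 1/144 ≈ 0.0069444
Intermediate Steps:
R(o) = 6 - 2*o (R(o) = (o*((-3 + o)/((2*o))))*(-4) = (o*((-3 + o)*(1/(2*o))))*(-4) = (o*((-3 + o)/(2*o)))*(-4) = (-3/2 + o/2)*(-4) = 6 - 2*o)
1/K(R(h(3, u(-3, -2 + 3*(-2))))) = 1/((6 - 2*(-3))**2) = 1/((6 + 6)**2) = 1/(12**2) = 1/144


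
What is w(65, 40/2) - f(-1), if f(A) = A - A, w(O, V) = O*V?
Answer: 1300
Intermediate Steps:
f(A) = 0
w(65, 40/2) - f(-1) = 65*(40/2) - 1*0 = 65*(40*(½)) + 0 = 65*20 + 0 = 1300 + 0 = 1300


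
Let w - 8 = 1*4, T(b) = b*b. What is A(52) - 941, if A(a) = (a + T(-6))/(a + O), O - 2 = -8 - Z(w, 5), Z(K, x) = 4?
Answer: -19717/21 ≈ -938.90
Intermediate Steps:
T(b) = b**2
w = 12 (w = 8 + 1*4 = 8 + 4 = 12)
O = -10 (O = 2 + (-8 - 1*4) = 2 + (-8 - 4) = 2 - 12 = -10)
A(a) = (36 + a)/(-10 + a) (A(a) = (a + (-6)**2)/(a - 10) = (a + 36)/(-10 + a) = (36 + a)/(-10 + a))
A(52) - 941 = (36 + 52)/(-10 + 52) - 941 = 88/42 - 941 = (1/42)*88 - 941 = 44/21 - 941 = -19717/21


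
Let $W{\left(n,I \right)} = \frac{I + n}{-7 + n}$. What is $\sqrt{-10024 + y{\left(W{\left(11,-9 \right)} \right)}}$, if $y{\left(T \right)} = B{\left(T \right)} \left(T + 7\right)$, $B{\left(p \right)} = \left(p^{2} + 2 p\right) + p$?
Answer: $\frac{i \sqrt{160174}}{4} \approx 100.05 i$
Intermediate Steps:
$B{\left(p \right)} = p^{2} + 3 p$
$W{\left(n,I \right)} = \frac{I + n}{-7 + n}$
$y{\left(T \right)} = T \left(3 + T\right) \left(7 + T\right)$ ($y{\left(T \right)} = T \left(3 + T\right) \left(T + 7\right) = T \left(3 + T\right) \left(7 + T\right)$)
$\sqrt{-10024 + y{\left(W{\left(11,-9 \right)} \right)}} = \sqrt{-10024 + \frac{-9 + 11}{-7 + 11} \left(3 + \frac{-9 + 11}{-7 + 11}\right) \left(7 + \frac{-9 + 11}{-7 + 11}\right)} = \sqrt{-10024 + \frac{1}{4} \cdot 2 \left(3 + \frac{1}{4} \cdot 2\right) \left(7 + \frac{1}{4} \cdot 2\right)} = \sqrt{-10024 + \frac{\left(3 + \frac{1}{2}\right) \left(7 + \frac{1}{2}\right)}{2}} = \sqrt{-10024 + \frac{1}{2} \cdot \frac{7}{2} \cdot \frac{15}{2}} = \sqrt{-10024 + \frac{105}{8}} = \sqrt{- \frac{80087}{8}} = \frac{i \sqrt{160174}}{4}$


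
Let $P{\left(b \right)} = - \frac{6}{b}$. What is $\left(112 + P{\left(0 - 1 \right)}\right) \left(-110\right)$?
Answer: $-12980$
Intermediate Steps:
$\left(112 + P{\left(0 - 1 \right)}\right) \left(-110\right) = \left(112 - \frac{6}{0 - 1}\right) \left(-110\right) = \left(112 - \frac{6}{-1}\right) \left(-110\right) = \left(112 - -6\right) \left(-110\right) = \left(112 + 6\right) \left(-110\right) = 118 \left(-110\right) = -12980$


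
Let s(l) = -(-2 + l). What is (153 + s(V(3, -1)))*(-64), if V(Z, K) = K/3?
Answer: -29824/3 ≈ -9941.3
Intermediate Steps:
V(Z, K) = K/3
s(l) = 2 - l
(153 + s(V(3, -1)))*(-64) = (153 + (2 - (-1)/3))*(-64) = (153 + (2 - 1*(-⅓)))*(-64) = (153 + (2 + ⅓))*(-64) = (153 + 7/3)*(-64) = (466/3)*(-64) = -29824/3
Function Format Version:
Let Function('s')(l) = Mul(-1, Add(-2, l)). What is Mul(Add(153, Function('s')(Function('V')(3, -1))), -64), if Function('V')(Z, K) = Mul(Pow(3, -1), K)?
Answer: Rational(-29824, 3) ≈ -9941.3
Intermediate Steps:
Function('V')(Z, K) = Mul(Rational(1, 3), K)
Function('s')(l) = Add(2, Mul(-1, l))
Mul(Add(153, Function('s')(Function('V')(3, -1))), -64) = Mul(Add(153, Add(2, Mul(-1, Mul(Rational(1, 3), -1)))), -64) = Mul(Add(153, Add(2, Mul(-1, Rational(-1, 3)))), -64) = Mul(Add(153, Add(2, Rational(1, 3))), -64) = Mul(Add(153, Rational(7, 3)), -64) = Mul(Rational(466, 3), -64) = Rational(-29824, 3)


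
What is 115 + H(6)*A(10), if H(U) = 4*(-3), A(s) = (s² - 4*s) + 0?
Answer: -605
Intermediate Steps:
A(s) = s² - 4*s
H(U) = -12
115 + H(6)*A(10) = 115 - 120*(-4 + 10) = 115 - 120*6 = 115 - 12*60 = 115 - 720 = -605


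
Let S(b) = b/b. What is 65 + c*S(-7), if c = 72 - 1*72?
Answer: 65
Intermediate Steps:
c = 0 (c = 72 - 72 = 0)
S(b) = 1
65 + c*S(-7) = 65 + 0*1 = 65 + 0 = 65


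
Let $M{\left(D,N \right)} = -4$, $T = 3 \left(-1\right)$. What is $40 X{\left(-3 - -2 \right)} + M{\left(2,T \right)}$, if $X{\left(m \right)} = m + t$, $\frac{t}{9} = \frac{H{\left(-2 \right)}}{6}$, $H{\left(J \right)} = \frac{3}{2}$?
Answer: $46$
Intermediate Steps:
$H{\left(J \right)} = \frac{3}{2}$ ($H{\left(J \right)} = 3 \cdot \frac{1}{2} = \frac{3}{2}$)
$T = -3$
$t = \frac{9}{4}$ ($t = 9 \frac{3}{2 \cdot 6} = 9 \cdot \frac{3}{2} \cdot \frac{1}{6} = 9 \cdot \frac{1}{4} = \frac{9}{4} \approx 2.25$)
$X{\left(m \right)} = \frac{9}{4} + m$ ($X{\left(m \right)} = m + \frac{9}{4} = \frac{9}{4} + m$)
$40 X{\left(-3 - -2 \right)} + M{\left(2,T \right)} = 40 \left(\frac{9}{4} - 1\right) - 4 = 40 \cdot \frac{5}{4} - 4 = 50 - 4 = 46$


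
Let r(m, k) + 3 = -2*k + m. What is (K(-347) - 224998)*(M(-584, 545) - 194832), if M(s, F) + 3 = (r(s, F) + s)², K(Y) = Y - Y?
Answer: -1106379515428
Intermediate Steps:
K(Y) = 0
r(m, k) = -3 + m - 2*k (r(m, k) = -3 + (-2*k + m) = -3 + (m - 2*k) = -3 + m - 2*k)
M(s, F) = -3 + (-3 - 2*F + 2*s)² (M(s, F) = -3 + ((-3 + s - 2*F) + s)² = -3 + (-3 - 2*F + 2*s)²)
(K(-347) - 224998)*(M(-584, 545) - 194832) = (0 - 224998)*((-3 + (3 - 2*(-584) + 2*545)²) - 194832) = -224998*((-3 + (3 + 1168 + 1090)²) - 194832) = -224998*((-3 + 2261²) - 194832) = -224998*((-3 + 5112121) - 194832) = -224998*(5112118 - 194832) = -224998*4917286 = -1106379515428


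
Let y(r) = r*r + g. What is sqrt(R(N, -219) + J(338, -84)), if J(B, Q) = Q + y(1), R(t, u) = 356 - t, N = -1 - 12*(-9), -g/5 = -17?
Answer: sqrt(251) ≈ 15.843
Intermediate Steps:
g = 85 (g = -5*(-17) = 85)
y(r) = 85 + r**2 (y(r) = r*r + 85 = r**2 + 85 = 85 + r**2)
N = 107 (N = -1 + 108 = 107)
J(B, Q) = 86 + Q (J(B, Q) = Q + (85 + 1**2) = Q + (85 + 1) = Q + 86 = 86 + Q)
sqrt(R(N, -219) + J(338, -84)) = sqrt((356 - 1*107) + (86 - 84)) = sqrt((356 - 107) + 2) = sqrt(249 + 2) = sqrt(251)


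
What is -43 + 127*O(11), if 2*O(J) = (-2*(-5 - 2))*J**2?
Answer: 107526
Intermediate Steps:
O(J) = 7*J**2 (O(J) = ((-2*(-5 - 2))*J**2)/2 = ((-2*(-7))*J**2)/2 = (14*J**2)/2 = 7*J**2)
-43 + 127*O(11) = -43 + 127*(7*11**2) = -43 + 127*(7*121) = -43 + 127*847 = -43 + 107569 = 107526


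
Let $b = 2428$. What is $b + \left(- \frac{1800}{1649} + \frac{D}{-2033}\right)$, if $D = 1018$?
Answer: $\frac{8134330394}{3352417} \approx 2426.4$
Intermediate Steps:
$b + \left(- \frac{1800}{1649} + \frac{D}{-2033}\right) = 2428 + \left(- \frac{1800}{1649} + \frac{1018}{-2033}\right) = 2428 + \left(\left(-1800\right) \frac{1}{1649} + 1018 \left(- \frac{1}{2033}\right)\right) = 2428 - \frac{5338082}{3352417} = \frac{8134330394}{3352417}$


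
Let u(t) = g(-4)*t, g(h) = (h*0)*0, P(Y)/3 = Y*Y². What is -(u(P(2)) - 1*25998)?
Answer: 25998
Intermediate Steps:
P(Y) = 3*Y³ (P(Y) = 3*(Y*Y²) = 3*Y³)
g(h) = 0 (g(h) = 0*0 = 0)
u(t) = 0 (u(t) = 0*t = 0)
-(u(P(2)) - 1*25998) = -(0 - 1*25998) = -(0 - 25998) = -1*(-25998) = 25998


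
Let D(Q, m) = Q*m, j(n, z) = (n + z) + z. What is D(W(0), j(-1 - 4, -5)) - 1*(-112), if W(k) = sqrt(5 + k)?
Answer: 112 - 15*sqrt(5) ≈ 78.459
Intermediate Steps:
j(n, z) = n + 2*z
D(W(0), j(-1 - 4, -5)) - 1*(-112) = sqrt(5 + 0)*((-1 - 4) + 2*(-5)) - 1*(-112) = sqrt(5)*(-5 - 10) + 112 = sqrt(5)*(-15) + 112 = -15*sqrt(5) + 112 = 112 - 15*sqrt(5)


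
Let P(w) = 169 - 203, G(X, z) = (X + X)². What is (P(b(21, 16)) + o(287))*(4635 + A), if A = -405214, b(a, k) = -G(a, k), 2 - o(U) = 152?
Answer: 73706536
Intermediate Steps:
o(U) = -150 (o(U) = 2 - 1*152 = 2 - 152 = -150)
G(X, z) = 4*X² (G(X, z) = (2*X)² = 4*X²)
b(a, k) = -4*a²
P(w) = -34
(P(b(21, 16)) + o(287))*(4635 + A) = (-34 - 150)*(4635 - 405214) = -184*(-400579) = 73706536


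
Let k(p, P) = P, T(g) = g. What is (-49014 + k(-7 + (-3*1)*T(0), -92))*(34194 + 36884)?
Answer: -3490356268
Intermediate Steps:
(-49014 + k(-7 + (-3*1)*T(0), -92))*(34194 + 36884) = (-49014 - 92)*(34194 + 36884) = -49106*71078 = -3490356268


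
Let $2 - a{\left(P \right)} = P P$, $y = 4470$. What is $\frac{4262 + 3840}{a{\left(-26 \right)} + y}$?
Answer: $\frac{4051}{1898} \approx 2.1344$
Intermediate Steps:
$a{\left(P \right)} = 2 - P^{2}$ ($a{\left(P \right)} = 2 - P P = 2 - P^{2}$)
$\frac{4262 + 3840}{a{\left(-26 \right)} + y} = \frac{4262 + 3840}{\left(2 - \left(-26\right)^{2}\right) + 4470} = \frac{8102}{\left(2 - 676\right) + 4470} = \frac{8102}{-674 + 4470} = \frac{8102}{3796} = 8102 \cdot \frac{1}{3796} = \frac{4051}{1898}$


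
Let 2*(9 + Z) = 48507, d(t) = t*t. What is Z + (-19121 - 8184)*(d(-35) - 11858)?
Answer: 580716619/2 ≈ 2.9036e+8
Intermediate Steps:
d(t) = t²
Z = 48489/2 (Z = -9 + (½)*48507 = -9 + 48507/2 = 48489/2 ≈ 24245.)
Z + (-19121 - 8184)*(d(-35) - 11858) = 48489/2 + (-19121 - 8184)*((-35)² - 11858) = 48489/2 - 27305*(1225 - 11858) = 48489/2 - 27305*(-10633) = 48489/2 + 290334065 = 580716619/2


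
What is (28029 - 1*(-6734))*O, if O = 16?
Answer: 556208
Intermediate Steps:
(28029 - 1*(-6734))*O = (28029 - 1*(-6734))*16 = (28029 + 6734)*16 = 34763*16 = 556208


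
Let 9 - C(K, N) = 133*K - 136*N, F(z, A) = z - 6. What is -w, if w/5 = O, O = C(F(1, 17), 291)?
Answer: -201250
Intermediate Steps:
F(z, A) = -6 + z
C(K, N) = 9 - 133*K + 136*N (C(K, N) = 9 - (133*K - 136*N) = 9 - (-136*N + 133*K) = 9 + (-133*K + 136*N) = 9 - 133*K + 136*N)
O = 40250 (O = 9 - 133*(-6 + 1) + 136*291 = 9 - 133*(-5) + 39576 = 9 + 665 + 39576 = 40250)
w = 201250 (w = 5*40250 = 201250)
-w = -1*201250 = -201250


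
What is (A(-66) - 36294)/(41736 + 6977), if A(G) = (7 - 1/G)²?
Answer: -157882295/212193828 ≈ -0.74405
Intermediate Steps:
(A(-66) - 36294)/(41736 + 6977) = ((-1 + 7*(-66))²/(-66)² - 36294)/(41736 + 6977) = ((-1 - 462)²/4356 - 36294)/48713 = ((1/4356)*(-463)² - 36294)*(1/48713) = ((1/4356)*214369 - 36294)*(1/48713) = (214369/4356 - 36294)*(1/48713) = -157882295/4356*1/48713 = -157882295/212193828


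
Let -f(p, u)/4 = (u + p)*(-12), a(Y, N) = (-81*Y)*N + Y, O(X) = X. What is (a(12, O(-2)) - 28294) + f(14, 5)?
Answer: -25426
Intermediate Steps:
a(Y, N) = Y - 81*N*Y (a(Y, N) = -81*N*Y + Y = Y - 81*N*Y)
f(p, u) = 48*p + 48*u (f(p, u) = -4*(u + p)*(-12) = -4*(p + u)*(-12) = -4*(-12*p - 12*u) = 48*p + 48*u)
(a(12, O(-2)) - 28294) + f(14, 5) = (12*(1 - 81*(-2)) - 28294) + (48*14 + 48*5) = (12*(1 + 162) - 28294) + (672 + 240) = (12*163 - 28294) + 912 = (1956 - 28294) + 912 = -26338 + 912 = -25426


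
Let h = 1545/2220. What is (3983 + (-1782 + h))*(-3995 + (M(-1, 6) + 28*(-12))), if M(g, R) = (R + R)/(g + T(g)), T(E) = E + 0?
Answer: -1413215787/148 ≈ -9.5488e+6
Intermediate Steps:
T(E) = E
h = 103/148 (h = 1545*(1/2220) = 103/148 ≈ 0.69595)
M(g, R) = R/g (M(g, R) = (R + R)/(g + g) = (2*R)/((2*g)) = (2*R)*(1/(2*g)) = R/g)
(3983 + (-1782 + h))*(-3995 + (M(-1, 6) + 28*(-12))) = (3983 + (-1782 + 103/148))*(-3995 + (6/(-1) + 28*(-12))) = (3983 - 263633/148)*(-3995 + (6*(-1) - 336)) = 325851*(-3995 + (-6 - 336))/148 = 325851*(-3995 - 342)/148 = (325851/148)*(-4337) = -1413215787/148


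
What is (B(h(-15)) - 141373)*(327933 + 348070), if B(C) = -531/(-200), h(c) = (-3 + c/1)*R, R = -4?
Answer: -19113355466207/200 ≈ -9.5567e+10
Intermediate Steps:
h(c) = 12 - 4*c (h(c) = (-3 + c/1)*(-4) = (-3 + c*1)*(-4) = (-3 + c)*(-4) = 12 - 4*c)
B(C) = 531/200 (B(C) = -531*(-1/200) = 531/200)
(B(h(-15)) - 141373)*(327933 + 348070) = (531/200 - 141373)*(327933 + 348070) = -28274069/200*676003 = -19113355466207/200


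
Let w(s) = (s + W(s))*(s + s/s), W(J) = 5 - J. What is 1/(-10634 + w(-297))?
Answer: -1/12114 ≈ -8.2549e-5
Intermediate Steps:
w(s) = 5 + 5*s (w(s) = (s + (5 - s))*(s + s/s) = 5*(s + 1) = 5*(1 + s) = 5 + 5*s)
1/(-10634 + w(-297)) = 1/(-10634 + (5 + 5*(-297))) = 1/(-10634 + (5 - 1485)) = 1/(-10634 - 1480) = 1/(-12114) = -1/12114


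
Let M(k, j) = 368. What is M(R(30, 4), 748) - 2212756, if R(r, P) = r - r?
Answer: -2212388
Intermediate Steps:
R(r, P) = 0
M(R(30, 4), 748) - 2212756 = 368 - 2212756 = -2212388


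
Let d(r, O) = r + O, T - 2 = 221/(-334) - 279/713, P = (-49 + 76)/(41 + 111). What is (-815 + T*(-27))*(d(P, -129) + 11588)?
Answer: -11247214472725/1167664 ≈ -9.6322e+6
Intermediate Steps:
P = 27/152 ≈ 0.17763
T = 7275/7682 (T = 2 + (221/(-334) - 279/713) = 2 + (221*(-1/334) - 279*1/713) = 2 + (-221/334 - 9/23) = 2 - 8089/7682 = 7275/7682 ≈ 0.94702)
d(r, O) = O + r
(-815 + T*(-27))*(d(P, -129) + 11588) = (-815 + (7275/7682)*(-27))*((-129 + 27/152) + 11588) = (-815 - 196425/7682)*(-19581/152 + 11588) = -6457255/7682*1741795/152 = -11247214472725/1167664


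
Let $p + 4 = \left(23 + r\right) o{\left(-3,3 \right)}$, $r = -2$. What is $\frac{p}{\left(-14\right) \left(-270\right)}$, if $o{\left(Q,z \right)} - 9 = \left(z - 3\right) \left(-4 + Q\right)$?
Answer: $\frac{37}{756} \approx 0.048942$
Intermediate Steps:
$o{\left(Q,z \right)} = 9 + \left(-4 + Q\right) \left(-3 + z\right)$ ($o{\left(Q,z \right)} = 9 + \left(z - 3\right) \left(-4 + Q\right) = 9 + \left(-3 + z\right) \left(-4 + Q\right) = 9 + \left(-4 + Q\right) \left(-3 + z\right)$)
$p = 185$ ($p = -4 + \left(23 - 2\right) \left(21 - 12 - -9 - 9\right) = -4 + 21 \left(21 - 12 + 9 - 9\right) = -4 + 21 \cdot 9 = -4 + 189 = 185$)
$\frac{p}{\left(-14\right) \left(-270\right)} = \frac{185}{\left(-14\right) \left(-270\right)} = \frac{185}{3780} = 185 \cdot \frac{1}{3780} = \frac{37}{756}$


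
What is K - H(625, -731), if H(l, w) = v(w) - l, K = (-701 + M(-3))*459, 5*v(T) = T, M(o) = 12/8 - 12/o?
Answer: -3184633/10 ≈ -3.1846e+5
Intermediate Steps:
M(o) = 3/2 - 12/o (M(o) = 12*(⅛) - 12/o = 3/2 - 12/o)
v(T) = T/5
K = -638469/2 (K = (-701 + (3/2 - 12/(-3)))*459 = (-701 + (3/2 - 12*(-⅓)))*459 = (-701 + (3/2 + 4))*459 = (-701 + 11/2)*459 = -1391/2*459 = -638469/2 ≈ -3.1923e+5)
H(l, w) = -l + w/5 (H(l, w) = w/5 - l = -l + w/5)
K - H(625, -731) = -638469/2 - (-1*625 + (⅕)*(-731)) = -638469/2 - (-625 - 731/5) = -638469/2 - 1*(-3856/5) = -638469/2 + 3856/5 = -3184633/10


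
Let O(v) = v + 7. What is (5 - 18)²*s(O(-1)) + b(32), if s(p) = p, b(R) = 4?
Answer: 1018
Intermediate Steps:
O(v) = 7 + v
(5 - 18)²*s(O(-1)) + b(32) = (5 - 18)²*(7 - 1) + 4 = (-13)²*6 + 4 = 169*6 + 4 = 1014 + 4 = 1018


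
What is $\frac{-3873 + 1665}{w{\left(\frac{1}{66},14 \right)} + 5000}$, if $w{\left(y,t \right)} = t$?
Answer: $- \frac{48}{109} \approx -0.44037$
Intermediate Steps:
$\frac{-3873 + 1665}{w{\left(\frac{1}{66},14 \right)} + 5000} = \frac{-3873 + 1665}{14 + 5000} = - \frac{2208}{5014} = \left(-2208\right) \frac{1}{5014} = - \frac{48}{109}$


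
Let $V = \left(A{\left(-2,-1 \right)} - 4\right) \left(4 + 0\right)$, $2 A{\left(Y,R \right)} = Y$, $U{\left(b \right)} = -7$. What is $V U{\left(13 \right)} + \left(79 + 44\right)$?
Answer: $263$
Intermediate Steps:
$A{\left(Y,R \right)} = \frac{Y}{2}$
$V = -20$ ($V = \left(\frac{1}{2} \left(-2\right) - 4\right) \left(4 + 0\right) = \left(-1 - 4\right) 4 = \left(-5\right) 4 = -20$)
$V U{\left(13 \right)} + \left(79 + 44\right) = \left(-20\right) \left(-7\right) + \left(79 + 44\right) = 140 + 123 = 263$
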